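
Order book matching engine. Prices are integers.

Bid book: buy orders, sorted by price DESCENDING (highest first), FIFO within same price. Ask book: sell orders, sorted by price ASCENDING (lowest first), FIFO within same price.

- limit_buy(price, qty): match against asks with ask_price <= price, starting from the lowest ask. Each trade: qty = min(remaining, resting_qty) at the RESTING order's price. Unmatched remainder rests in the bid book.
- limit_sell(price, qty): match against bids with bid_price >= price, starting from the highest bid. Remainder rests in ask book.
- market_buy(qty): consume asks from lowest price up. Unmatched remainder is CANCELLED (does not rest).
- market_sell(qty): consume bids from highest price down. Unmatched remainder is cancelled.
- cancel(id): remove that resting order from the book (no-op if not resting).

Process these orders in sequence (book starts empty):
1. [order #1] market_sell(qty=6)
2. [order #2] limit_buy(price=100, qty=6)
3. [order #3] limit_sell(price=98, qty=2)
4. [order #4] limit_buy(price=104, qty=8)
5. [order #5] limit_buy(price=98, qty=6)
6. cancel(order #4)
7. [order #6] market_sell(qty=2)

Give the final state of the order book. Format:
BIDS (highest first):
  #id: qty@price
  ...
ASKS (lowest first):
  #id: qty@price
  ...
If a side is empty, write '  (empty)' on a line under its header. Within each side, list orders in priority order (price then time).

Answer: BIDS (highest first):
  #2: 2@100
  #5: 6@98
ASKS (lowest first):
  (empty)

Derivation:
After op 1 [order #1] market_sell(qty=6): fills=none; bids=[-] asks=[-]
After op 2 [order #2] limit_buy(price=100, qty=6): fills=none; bids=[#2:6@100] asks=[-]
After op 3 [order #3] limit_sell(price=98, qty=2): fills=#2x#3:2@100; bids=[#2:4@100] asks=[-]
After op 4 [order #4] limit_buy(price=104, qty=8): fills=none; bids=[#4:8@104 #2:4@100] asks=[-]
After op 5 [order #5] limit_buy(price=98, qty=6): fills=none; bids=[#4:8@104 #2:4@100 #5:6@98] asks=[-]
After op 6 cancel(order #4): fills=none; bids=[#2:4@100 #5:6@98] asks=[-]
After op 7 [order #6] market_sell(qty=2): fills=#2x#6:2@100; bids=[#2:2@100 #5:6@98] asks=[-]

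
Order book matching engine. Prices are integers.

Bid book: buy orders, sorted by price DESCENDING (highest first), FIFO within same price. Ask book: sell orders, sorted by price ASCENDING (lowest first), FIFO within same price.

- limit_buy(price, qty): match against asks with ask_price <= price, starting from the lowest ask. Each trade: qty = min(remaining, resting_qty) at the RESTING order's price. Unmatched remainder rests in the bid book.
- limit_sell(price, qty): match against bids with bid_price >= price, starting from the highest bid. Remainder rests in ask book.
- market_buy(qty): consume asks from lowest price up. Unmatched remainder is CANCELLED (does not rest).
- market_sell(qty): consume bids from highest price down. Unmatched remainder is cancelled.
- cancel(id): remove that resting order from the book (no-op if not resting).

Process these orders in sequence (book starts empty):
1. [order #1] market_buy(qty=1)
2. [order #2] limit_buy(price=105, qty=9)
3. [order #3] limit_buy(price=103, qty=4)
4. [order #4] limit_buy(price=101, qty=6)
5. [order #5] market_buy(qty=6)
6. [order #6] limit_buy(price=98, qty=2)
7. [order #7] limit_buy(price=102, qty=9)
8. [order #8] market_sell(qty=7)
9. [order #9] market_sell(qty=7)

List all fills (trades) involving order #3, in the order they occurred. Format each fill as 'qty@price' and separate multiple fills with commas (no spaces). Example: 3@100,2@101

Answer: 4@103

Derivation:
After op 1 [order #1] market_buy(qty=1): fills=none; bids=[-] asks=[-]
After op 2 [order #2] limit_buy(price=105, qty=9): fills=none; bids=[#2:9@105] asks=[-]
After op 3 [order #3] limit_buy(price=103, qty=4): fills=none; bids=[#2:9@105 #3:4@103] asks=[-]
After op 4 [order #4] limit_buy(price=101, qty=6): fills=none; bids=[#2:9@105 #3:4@103 #4:6@101] asks=[-]
After op 5 [order #5] market_buy(qty=6): fills=none; bids=[#2:9@105 #3:4@103 #4:6@101] asks=[-]
After op 6 [order #6] limit_buy(price=98, qty=2): fills=none; bids=[#2:9@105 #3:4@103 #4:6@101 #6:2@98] asks=[-]
After op 7 [order #7] limit_buy(price=102, qty=9): fills=none; bids=[#2:9@105 #3:4@103 #7:9@102 #4:6@101 #6:2@98] asks=[-]
After op 8 [order #8] market_sell(qty=7): fills=#2x#8:7@105; bids=[#2:2@105 #3:4@103 #7:9@102 #4:6@101 #6:2@98] asks=[-]
After op 9 [order #9] market_sell(qty=7): fills=#2x#9:2@105 #3x#9:4@103 #7x#9:1@102; bids=[#7:8@102 #4:6@101 #6:2@98] asks=[-]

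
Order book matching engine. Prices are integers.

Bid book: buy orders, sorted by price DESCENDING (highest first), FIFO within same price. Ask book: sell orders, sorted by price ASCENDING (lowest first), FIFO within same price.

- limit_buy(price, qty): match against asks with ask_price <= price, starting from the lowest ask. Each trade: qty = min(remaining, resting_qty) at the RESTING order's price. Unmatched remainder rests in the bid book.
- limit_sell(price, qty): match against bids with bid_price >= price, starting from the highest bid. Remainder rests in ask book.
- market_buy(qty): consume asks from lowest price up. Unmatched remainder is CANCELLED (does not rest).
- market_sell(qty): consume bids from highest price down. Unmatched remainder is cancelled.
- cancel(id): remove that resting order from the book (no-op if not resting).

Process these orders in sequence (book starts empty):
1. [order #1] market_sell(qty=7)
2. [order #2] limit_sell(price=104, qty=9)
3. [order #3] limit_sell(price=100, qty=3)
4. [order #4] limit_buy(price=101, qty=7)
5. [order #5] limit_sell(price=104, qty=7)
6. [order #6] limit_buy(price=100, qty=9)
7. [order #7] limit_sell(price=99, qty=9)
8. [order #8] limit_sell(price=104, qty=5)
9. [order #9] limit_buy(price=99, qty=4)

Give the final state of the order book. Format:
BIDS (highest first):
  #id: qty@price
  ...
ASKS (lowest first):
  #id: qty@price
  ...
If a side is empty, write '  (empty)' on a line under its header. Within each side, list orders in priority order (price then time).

After op 1 [order #1] market_sell(qty=7): fills=none; bids=[-] asks=[-]
After op 2 [order #2] limit_sell(price=104, qty=9): fills=none; bids=[-] asks=[#2:9@104]
After op 3 [order #3] limit_sell(price=100, qty=3): fills=none; bids=[-] asks=[#3:3@100 #2:9@104]
After op 4 [order #4] limit_buy(price=101, qty=7): fills=#4x#3:3@100; bids=[#4:4@101] asks=[#2:9@104]
After op 5 [order #5] limit_sell(price=104, qty=7): fills=none; bids=[#4:4@101] asks=[#2:9@104 #5:7@104]
After op 6 [order #6] limit_buy(price=100, qty=9): fills=none; bids=[#4:4@101 #6:9@100] asks=[#2:9@104 #5:7@104]
After op 7 [order #7] limit_sell(price=99, qty=9): fills=#4x#7:4@101 #6x#7:5@100; bids=[#6:4@100] asks=[#2:9@104 #5:7@104]
After op 8 [order #8] limit_sell(price=104, qty=5): fills=none; bids=[#6:4@100] asks=[#2:9@104 #5:7@104 #8:5@104]
After op 9 [order #9] limit_buy(price=99, qty=4): fills=none; bids=[#6:4@100 #9:4@99] asks=[#2:9@104 #5:7@104 #8:5@104]

Answer: BIDS (highest first):
  #6: 4@100
  #9: 4@99
ASKS (lowest first):
  #2: 9@104
  #5: 7@104
  #8: 5@104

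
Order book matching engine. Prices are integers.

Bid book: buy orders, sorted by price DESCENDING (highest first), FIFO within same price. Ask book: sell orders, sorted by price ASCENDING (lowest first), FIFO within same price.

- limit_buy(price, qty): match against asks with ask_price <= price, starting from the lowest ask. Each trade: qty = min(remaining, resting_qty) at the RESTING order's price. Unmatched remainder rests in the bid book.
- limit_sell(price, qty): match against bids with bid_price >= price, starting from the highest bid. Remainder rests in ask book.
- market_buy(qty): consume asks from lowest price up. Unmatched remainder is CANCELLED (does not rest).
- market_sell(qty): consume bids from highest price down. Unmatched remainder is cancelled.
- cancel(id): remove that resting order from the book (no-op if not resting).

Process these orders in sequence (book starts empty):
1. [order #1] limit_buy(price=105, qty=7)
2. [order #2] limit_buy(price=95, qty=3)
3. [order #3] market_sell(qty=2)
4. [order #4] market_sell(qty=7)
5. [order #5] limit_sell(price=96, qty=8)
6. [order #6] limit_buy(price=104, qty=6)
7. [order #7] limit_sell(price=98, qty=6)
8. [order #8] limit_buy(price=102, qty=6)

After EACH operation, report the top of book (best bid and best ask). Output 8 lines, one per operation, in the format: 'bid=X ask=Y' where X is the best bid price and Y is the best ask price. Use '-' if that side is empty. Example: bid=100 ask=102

Answer: bid=105 ask=-
bid=105 ask=-
bid=105 ask=-
bid=95 ask=-
bid=95 ask=96
bid=95 ask=96
bid=95 ask=96
bid=95 ask=98

Derivation:
After op 1 [order #1] limit_buy(price=105, qty=7): fills=none; bids=[#1:7@105] asks=[-]
After op 2 [order #2] limit_buy(price=95, qty=3): fills=none; bids=[#1:7@105 #2:3@95] asks=[-]
After op 3 [order #3] market_sell(qty=2): fills=#1x#3:2@105; bids=[#1:5@105 #2:3@95] asks=[-]
After op 4 [order #4] market_sell(qty=7): fills=#1x#4:5@105 #2x#4:2@95; bids=[#2:1@95] asks=[-]
After op 5 [order #5] limit_sell(price=96, qty=8): fills=none; bids=[#2:1@95] asks=[#5:8@96]
After op 6 [order #6] limit_buy(price=104, qty=6): fills=#6x#5:6@96; bids=[#2:1@95] asks=[#5:2@96]
After op 7 [order #7] limit_sell(price=98, qty=6): fills=none; bids=[#2:1@95] asks=[#5:2@96 #7:6@98]
After op 8 [order #8] limit_buy(price=102, qty=6): fills=#8x#5:2@96 #8x#7:4@98; bids=[#2:1@95] asks=[#7:2@98]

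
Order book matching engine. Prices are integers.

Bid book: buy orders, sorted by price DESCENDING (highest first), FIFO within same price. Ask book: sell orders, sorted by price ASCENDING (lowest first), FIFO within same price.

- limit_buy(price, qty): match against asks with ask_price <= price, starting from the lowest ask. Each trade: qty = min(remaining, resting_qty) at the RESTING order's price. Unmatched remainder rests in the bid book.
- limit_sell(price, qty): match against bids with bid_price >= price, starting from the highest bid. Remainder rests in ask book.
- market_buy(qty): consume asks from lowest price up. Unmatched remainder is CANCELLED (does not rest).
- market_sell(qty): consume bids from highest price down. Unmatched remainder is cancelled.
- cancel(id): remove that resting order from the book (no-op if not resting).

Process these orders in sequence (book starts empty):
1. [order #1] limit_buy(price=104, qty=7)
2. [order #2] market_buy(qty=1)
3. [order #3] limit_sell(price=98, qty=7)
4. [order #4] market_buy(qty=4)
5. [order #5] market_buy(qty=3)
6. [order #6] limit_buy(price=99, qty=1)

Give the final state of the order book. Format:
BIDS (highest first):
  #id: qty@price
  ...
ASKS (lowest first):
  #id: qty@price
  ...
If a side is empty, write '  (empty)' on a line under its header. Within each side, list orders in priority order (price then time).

Answer: BIDS (highest first):
  #6: 1@99
ASKS (lowest first):
  (empty)

Derivation:
After op 1 [order #1] limit_buy(price=104, qty=7): fills=none; bids=[#1:7@104] asks=[-]
After op 2 [order #2] market_buy(qty=1): fills=none; bids=[#1:7@104] asks=[-]
After op 3 [order #3] limit_sell(price=98, qty=7): fills=#1x#3:7@104; bids=[-] asks=[-]
After op 4 [order #4] market_buy(qty=4): fills=none; bids=[-] asks=[-]
After op 5 [order #5] market_buy(qty=3): fills=none; bids=[-] asks=[-]
After op 6 [order #6] limit_buy(price=99, qty=1): fills=none; bids=[#6:1@99] asks=[-]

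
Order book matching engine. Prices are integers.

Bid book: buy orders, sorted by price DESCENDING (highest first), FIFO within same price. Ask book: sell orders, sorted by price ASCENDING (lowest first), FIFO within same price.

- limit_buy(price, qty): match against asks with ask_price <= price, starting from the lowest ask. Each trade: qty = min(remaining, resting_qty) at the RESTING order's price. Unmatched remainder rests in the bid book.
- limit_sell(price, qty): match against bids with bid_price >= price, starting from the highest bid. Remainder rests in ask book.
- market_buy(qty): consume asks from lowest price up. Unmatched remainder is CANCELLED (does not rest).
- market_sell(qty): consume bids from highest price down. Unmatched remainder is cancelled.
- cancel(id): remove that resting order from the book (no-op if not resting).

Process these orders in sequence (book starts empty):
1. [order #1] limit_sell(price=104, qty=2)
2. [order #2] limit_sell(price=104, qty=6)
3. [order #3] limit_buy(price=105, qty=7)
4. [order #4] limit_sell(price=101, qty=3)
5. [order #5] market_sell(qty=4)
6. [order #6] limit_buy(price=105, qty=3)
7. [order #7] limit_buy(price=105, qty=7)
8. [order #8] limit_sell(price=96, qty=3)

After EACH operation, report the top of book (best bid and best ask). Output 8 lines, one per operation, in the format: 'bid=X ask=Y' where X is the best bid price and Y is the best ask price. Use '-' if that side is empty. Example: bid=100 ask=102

After op 1 [order #1] limit_sell(price=104, qty=2): fills=none; bids=[-] asks=[#1:2@104]
After op 2 [order #2] limit_sell(price=104, qty=6): fills=none; bids=[-] asks=[#1:2@104 #2:6@104]
After op 3 [order #3] limit_buy(price=105, qty=7): fills=#3x#1:2@104 #3x#2:5@104; bids=[-] asks=[#2:1@104]
After op 4 [order #4] limit_sell(price=101, qty=3): fills=none; bids=[-] asks=[#4:3@101 #2:1@104]
After op 5 [order #5] market_sell(qty=4): fills=none; bids=[-] asks=[#4:3@101 #2:1@104]
After op 6 [order #6] limit_buy(price=105, qty=3): fills=#6x#4:3@101; bids=[-] asks=[#2:1@104]
After op 7 [order #7] limit_buy(price=105, qty=7): fills=#7x#2:1@104; bids=[#7:6@105] asks=[-]
After op 8 [order #8] limit_sell(price=96, qty=3): fills=#7x#8:3@105; bids=[#7:3@105] asks=[-]

Answer: bid=- ask=104
bid=- ask=104
bid=- ask=104
bid=- ask=101
bid=- ask=101
bid=- ask=104
bid=105 ask=-
bid=105 ask=-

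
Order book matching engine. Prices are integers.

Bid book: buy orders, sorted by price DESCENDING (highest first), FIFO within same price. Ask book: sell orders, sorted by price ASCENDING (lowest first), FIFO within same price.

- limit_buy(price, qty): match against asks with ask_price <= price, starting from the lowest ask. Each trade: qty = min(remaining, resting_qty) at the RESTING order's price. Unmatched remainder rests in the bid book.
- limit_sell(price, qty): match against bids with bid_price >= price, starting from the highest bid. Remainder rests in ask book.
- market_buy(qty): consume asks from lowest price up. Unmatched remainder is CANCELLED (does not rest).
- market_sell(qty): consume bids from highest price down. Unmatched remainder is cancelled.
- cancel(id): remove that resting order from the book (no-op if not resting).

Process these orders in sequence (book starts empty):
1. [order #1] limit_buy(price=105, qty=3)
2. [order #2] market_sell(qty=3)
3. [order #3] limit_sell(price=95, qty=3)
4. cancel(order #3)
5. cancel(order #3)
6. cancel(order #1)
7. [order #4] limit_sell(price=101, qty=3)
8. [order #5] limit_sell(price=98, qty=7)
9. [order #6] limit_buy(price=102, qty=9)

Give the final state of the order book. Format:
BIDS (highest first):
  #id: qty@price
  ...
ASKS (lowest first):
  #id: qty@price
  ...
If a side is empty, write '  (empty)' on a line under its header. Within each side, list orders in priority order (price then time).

Answer: BIDS (highest first):
  (empty)
ASKS (lowest first):
  #4: 1@101

Derivation:
After op 1 [order #1] limit_buy(price=105, qty=3): fills=none; bids=[#1:3@105] asks=[-]
After op 2 [order #2] market_sell(qty=3): fills=#1x#2:3@105; bids=[-] asks=[-]
After op 3 [order #3] limit_sell(price=95, qty=3): fills=none; bids=[-] asks=[#3:3@95]
After op 4 cancel(order #3): fills=none; bids=[-] asks=[-]
After op 5 cancel(order #3): fills=none; bids=[-] asks=[-]
After op 6 cancel(order #1): fills=none; bids=[-] asks=[-]
After op 7 [order #4] limit_sell(price=101, qty=3): fills=none; bids=[-] asks=[#4:3@101]
After op 8 [order #5] limit_sell(price=98, qty=7): fills=none; bids=[-] asks=[#5:7@98 #4:3@101]
After op 9 [order #6] limit_buy(price=102, qty=9): fills=#6x#5:7@98 #6x#4:2@101; bids=[-] asks=[#4:1@101]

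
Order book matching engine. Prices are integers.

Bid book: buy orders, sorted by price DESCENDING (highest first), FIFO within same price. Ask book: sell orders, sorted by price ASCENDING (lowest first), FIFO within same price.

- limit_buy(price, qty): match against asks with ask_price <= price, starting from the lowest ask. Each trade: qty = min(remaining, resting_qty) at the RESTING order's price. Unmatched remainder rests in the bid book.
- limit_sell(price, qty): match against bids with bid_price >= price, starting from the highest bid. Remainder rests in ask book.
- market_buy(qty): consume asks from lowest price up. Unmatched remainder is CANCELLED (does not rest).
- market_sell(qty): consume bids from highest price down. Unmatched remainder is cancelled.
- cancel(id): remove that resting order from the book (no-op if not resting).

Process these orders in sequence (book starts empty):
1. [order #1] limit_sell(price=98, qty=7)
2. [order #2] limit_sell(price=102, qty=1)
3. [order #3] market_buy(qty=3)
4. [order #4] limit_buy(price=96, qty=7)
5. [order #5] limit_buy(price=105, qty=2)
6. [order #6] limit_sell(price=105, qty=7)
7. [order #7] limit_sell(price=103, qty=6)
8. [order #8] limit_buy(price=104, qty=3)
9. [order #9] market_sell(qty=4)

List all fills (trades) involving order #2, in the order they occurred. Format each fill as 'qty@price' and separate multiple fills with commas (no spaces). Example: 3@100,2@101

After op 1 [order #1] limit_sell(price=98, qty=7): fills=none; bids=[-] asks=[#1:7@98]
After op 2 [order #2] limit_sell(price=102, qty=1): fills=none; bids=[-] asks=[#1:7@98 #2:1@102]
After op 3 [order #3] market_buy(qty=3): fills=#3x#1:3@98; bids=[-] asks=[#1:4@98 #2:1@102]
After op 4 [order #4] limit_buy(price=96, qty=7): fills=none; bids=[#4:7@96] asks=[#1:4@98 #2:1@102]
After op 5 [order #5] limit_buy(price=105, qty=2): fills=#5x#1:2@98; bids=[#4:7@96] asks=[#1:2@98 #2:1@102]
After op 6 [order #6] limit_sell(price=105, qty=7): fills=none; bids=[#4:7@96] asks=[#1:2@98 #2:1@102 #6:7@105]
After op 7 [order #7] limit_sell(price=103, qty=6): fills=none; bids=[#4:7@96] asks=[#1:2@98 #2:1@102 #7:6@103 #6:7@105]
After op 8 [order #8] limit_buy(price=104, qty=3): fills=#8x#1:2@98 #8x#2:1@102; bids=[#4:7@96] asks=[#7:6@103 #6:7@105]
After op 9 [order #9] market_sell(qty=4): fills=#4x#9:4@96; bids=[#4:3@96] asks=[#7:6@103 #6:7@105]

Answer: 1@102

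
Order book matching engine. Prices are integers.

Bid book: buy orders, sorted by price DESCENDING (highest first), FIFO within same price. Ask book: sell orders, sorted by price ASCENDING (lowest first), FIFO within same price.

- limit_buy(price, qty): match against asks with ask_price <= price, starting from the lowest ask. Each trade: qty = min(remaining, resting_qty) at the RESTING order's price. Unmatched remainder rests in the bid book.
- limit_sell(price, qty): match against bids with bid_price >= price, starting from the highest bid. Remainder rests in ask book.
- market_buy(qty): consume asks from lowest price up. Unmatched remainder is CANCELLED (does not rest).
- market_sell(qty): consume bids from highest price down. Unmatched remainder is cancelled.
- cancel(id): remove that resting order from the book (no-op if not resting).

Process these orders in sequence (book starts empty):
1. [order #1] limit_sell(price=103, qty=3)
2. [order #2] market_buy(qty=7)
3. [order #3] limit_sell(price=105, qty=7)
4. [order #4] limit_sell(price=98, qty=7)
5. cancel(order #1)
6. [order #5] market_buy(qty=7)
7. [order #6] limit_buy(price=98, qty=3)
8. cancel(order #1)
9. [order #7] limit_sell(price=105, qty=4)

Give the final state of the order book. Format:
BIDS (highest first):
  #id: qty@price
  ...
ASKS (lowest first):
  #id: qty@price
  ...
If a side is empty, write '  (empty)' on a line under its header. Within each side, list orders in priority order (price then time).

Answer: BIDS (highest first):
  #6: 3@98
ASKS (lowest first):
  #3: 7@105
  #7: 4@105

Derivation:
After op 1 [order #1] limit_sell(price=103, qty=3): fills=none; bids=[-] asks=[#1:3@103]
After op 2 [order #2] market_buy(qty=7): fills=#2x#1:3@103; bids=[-] asks=[-]
After op 3 [order #3] limit_sell(price=105, qty=7): fills=none; bids=[-] asks=[#3:7@105]
After op 4 [order #4] limit_sell(price=98, qty=7): fills=none; bids=[-] asks=[#4:7@98 #3:7@105]
After op 5 cancel(order #1): fills=none; bids=[-] asks=[#4:7@98 #3:7@105]
After op 6 [order #5] market_buy(qty=7): fills=#5x#4:7@98; bids=[-] asks=[#3:7@105]
After op 7 [order #6] limit_buy(price=98, qty=3): fills=none; bids=[#6:3@98] asks=[#3:7@105]
After op 8 cancel(order #1): fills=none; bids=[#6:3@98] asks=[#3:7@105]
After op 9 [order #7] limit_sell(price=105, qty=4): fills=none; bids=[#6:3@98] asks=[#3:7@105 #7:4@105]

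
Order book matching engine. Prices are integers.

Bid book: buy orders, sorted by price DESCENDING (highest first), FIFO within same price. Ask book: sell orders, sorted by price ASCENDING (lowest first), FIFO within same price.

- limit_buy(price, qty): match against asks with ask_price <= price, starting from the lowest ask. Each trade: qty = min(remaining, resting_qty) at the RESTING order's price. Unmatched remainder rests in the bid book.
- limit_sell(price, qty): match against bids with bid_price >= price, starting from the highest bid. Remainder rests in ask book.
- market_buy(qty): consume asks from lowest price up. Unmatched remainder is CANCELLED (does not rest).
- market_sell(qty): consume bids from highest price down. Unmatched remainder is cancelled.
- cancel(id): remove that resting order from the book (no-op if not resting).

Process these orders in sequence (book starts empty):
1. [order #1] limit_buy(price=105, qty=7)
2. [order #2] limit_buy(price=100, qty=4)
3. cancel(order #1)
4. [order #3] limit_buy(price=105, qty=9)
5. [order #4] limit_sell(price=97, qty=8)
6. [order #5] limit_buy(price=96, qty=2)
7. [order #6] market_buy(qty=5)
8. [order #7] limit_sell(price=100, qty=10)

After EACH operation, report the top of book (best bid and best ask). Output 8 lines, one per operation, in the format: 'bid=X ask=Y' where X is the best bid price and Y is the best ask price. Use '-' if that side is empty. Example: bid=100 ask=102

After op 1 [order #1] limit_buy(price=105, qty=7): fills=none; bids=[#1:7@105] asks=[-]
After op 2 [order #2] limit_buy(price=100, qty=4): fills=none; bids=[#1:7@105 #2:4@100] asks=[-]
After op 3 cancel(order #1): fills=none; bids=[#2:4@100] asks=[-]
After op 4 [order #3] limit_buy(price=105, qty=9): fills=none; bids=[#3:9@105 #2:4@100] asks=[-]
After op 5 [order #4] limit_sell(price=97, qty=8): fills=#3x#4:8@105; bids=[#3:1@105 #2:4@100] asks=[-]
After op 6 [order #5] limit_buy(price=96, qty=2): fills=none; bids=[#3:1@105 #2:4@100 #5:2@96] asks=[-]
After op 7 [order #6] market_buy(qty=5): fills=none; bids=[#3:1@105 #2:4@100 #5:2@96] asks=[-]
After op 8 [order #7] limit_sell(price=100, qty=10): fills=#3x#7:1@105 #2x#7:4@100; bids=[#5:2@96] asks=[#7:5@100]

Answer: bid=105 ask=-
bid=105 ask=-
bid=100 ask=-
bid=105 ask=-
bid=105 ask=-
bid=105 ask=-
bid=105 ask=-
bid=96 ask=100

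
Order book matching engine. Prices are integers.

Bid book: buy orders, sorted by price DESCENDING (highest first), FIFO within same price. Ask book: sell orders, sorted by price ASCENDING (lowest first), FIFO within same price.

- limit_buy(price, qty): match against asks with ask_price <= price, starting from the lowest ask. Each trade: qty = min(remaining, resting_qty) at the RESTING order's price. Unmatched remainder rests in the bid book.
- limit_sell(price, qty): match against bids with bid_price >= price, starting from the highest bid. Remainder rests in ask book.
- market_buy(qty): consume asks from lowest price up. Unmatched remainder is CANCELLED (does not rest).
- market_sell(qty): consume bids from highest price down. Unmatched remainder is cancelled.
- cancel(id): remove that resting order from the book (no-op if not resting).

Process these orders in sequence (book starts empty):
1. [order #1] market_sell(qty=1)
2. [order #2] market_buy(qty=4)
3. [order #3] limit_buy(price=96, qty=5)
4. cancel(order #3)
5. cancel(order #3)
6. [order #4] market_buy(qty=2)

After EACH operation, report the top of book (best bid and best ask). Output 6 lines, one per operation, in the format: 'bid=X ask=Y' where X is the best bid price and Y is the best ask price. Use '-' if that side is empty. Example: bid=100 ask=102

Answer: bid=- ask=-
bid=- ask=-
bid=96 ask=-
bid=- ask=-
bid=- ask=-
bid=- ask=-

Derivation:
After op 1 [order #1] market_sell(qty=1): fills=none; bids=[-] asks=[-]
After op 2 [order #2] market_buy(qty=4): fills=none; bids=[-] asks=[-]
After op 3 [order #3] limit_buy(price=96, qty=5): fills=none; bids=[#3:5@96] asks=[-]
After op 4 cancel(order #3): fills=none; bids=[-] asks=[-]
After op 5 cancel(order #3): fills=none; bids=[-] asks=[-]
After op 6 [order #4] market_buy(qty=2): fills=none; bids=[-] asks=[-]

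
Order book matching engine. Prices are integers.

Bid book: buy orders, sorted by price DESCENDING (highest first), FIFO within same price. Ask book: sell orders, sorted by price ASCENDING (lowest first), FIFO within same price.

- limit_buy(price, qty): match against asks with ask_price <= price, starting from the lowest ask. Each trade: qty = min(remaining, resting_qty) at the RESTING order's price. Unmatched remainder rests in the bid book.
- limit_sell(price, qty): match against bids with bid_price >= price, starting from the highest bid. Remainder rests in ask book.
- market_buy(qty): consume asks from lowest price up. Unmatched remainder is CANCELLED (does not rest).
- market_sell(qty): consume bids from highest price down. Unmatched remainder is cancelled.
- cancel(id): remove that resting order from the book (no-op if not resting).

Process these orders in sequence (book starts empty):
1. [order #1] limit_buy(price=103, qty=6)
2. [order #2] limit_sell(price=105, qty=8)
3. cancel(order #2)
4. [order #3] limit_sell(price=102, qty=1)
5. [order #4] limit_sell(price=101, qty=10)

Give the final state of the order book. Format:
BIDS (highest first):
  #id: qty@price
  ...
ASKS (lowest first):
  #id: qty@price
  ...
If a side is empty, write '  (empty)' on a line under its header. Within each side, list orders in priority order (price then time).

After op 1 [order #1] limit_buy(price=103, qty=6): fills=none; bids=[#1:6@103] asks=[-]
After op 2 [order #2] limit_sell(price=105, qty=8): fills=none; bids=[#1:6@103] asks=[#2:8@105]
After op 3 cancel(order #2): fills=none; bids=[#1:6@103] asks=[-]
After op 4 [order #3] limit_sell(price=102, qty=1): fills=#1x#3:1@103; bids=[#1:5@103] asks=[-]
After op 5 [order #4] limit_sell(price=101, qty=10): fills=#1x#4:5@103; bids=[-] asks=[#4:5@101]

Answer: BIDS (highest first):
  (empty)
ASKS (lowest first):
  #4: 5@101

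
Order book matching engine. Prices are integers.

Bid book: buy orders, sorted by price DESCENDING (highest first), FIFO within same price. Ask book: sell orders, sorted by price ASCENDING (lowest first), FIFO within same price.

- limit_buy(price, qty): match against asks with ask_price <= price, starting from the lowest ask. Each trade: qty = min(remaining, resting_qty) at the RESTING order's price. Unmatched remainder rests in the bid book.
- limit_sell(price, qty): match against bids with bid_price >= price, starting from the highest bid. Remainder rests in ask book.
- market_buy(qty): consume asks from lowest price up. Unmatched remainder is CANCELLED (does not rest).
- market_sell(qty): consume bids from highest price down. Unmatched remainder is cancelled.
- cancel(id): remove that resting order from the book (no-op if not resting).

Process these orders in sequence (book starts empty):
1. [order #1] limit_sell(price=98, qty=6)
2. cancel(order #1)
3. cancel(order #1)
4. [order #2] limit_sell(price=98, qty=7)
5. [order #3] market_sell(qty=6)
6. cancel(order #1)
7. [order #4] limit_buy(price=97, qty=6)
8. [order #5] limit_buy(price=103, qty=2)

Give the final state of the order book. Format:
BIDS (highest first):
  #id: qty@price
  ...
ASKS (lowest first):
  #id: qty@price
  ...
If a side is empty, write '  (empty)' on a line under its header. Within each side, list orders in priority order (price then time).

Answer: BIDS (highest first):
  #4: 6@97
ASKS (lowest first):
  #2: 5@98

Derivation:
After op 1 [order #1] limit_sell(price=98, qty=6): fills=none; bids=[-] asks=[#1:6@98]
After op 2 cancel(order #1): fills=none; bids=[-] asks=[-]
After op 3 cancel(order #1): fills=none; bids=[-] asks=[-]
After op 4 [order #2] limit_sell(price=98, qty=7): fills=none; bids=[-] asks=[#2:7@98]
After op 5 [order #3] market_sell(qty=6): fills=none; bids=[-] asks=[#2:7@98]
After op 6 cancel(order #1): fills=none; bids=[-] asks=[#2:7@98]
After op 7 [order #4] limit_buy(price=97, qty=6): fills=none; bids=[#4:6@97] asks=[#2:7@98]
After op 8 [order #5] limit_buy(price=103, qty=2): fills=#5x#2:2@98; bids=[#4:6@97] asks=[#2:5@98]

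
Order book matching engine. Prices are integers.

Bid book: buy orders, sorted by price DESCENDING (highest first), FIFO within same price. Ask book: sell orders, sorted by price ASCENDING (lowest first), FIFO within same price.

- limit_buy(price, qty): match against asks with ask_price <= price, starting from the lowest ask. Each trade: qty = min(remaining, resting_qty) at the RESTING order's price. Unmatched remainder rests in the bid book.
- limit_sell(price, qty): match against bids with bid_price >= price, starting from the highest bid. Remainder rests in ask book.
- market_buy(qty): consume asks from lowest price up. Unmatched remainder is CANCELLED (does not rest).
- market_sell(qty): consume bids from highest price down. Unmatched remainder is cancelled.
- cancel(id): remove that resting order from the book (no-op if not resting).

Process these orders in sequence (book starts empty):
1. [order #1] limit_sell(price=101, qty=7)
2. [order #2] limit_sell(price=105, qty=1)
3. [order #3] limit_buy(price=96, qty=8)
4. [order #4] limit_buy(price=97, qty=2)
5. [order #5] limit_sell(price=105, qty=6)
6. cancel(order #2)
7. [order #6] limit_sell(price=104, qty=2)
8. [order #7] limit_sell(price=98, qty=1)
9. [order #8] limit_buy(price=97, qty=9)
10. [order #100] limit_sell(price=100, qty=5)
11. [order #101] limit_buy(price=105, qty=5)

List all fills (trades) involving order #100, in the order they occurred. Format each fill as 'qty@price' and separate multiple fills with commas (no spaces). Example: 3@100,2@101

After op 1 [order #1] limit_sell(price=101, qty=7): fills=none; bids=[-] asks=[#1:7@101]
After op 2 [order #2] limit_sell(price=105, qty=1): fills=none; bids=[-] asks=[#1:7@101 #2:1@105]
After op 3 [order #3] limit_buy(price=96, qty=8): fills=none; bids=[#3:8@96] asks=[#1:7@101 #2:1@105]
After op 4 [order #4] limit_buy(price=97, qty=2): fills=none; bids=[#4:2@97 #3:8@96] asks=[#1:7@101 #2:1@105]
After op 5 [order #5] limit_sell(price=105, qty=6): fills=none; bids=[#4:2@97 #3:8@96] asks=[#1:7@101 #2:1@105 #5:6@105]
After op 6 cancel(order #2): fills=none; bids=[#4:2@97 #3:8@96] asks=[#1:7@101 #5:6@105]
After op 7 [order #6] limit_sell(price=104, qty=2): fills=none; bids=[#4:2@97 #3:8@96] asks=[#1:7@101 #6:2@104 #5:6@105]
After op 8 [order #7] limit_sell(price=98, qty=1): fills=none; bids=[#4:2@97 #3:8@96] asks=[#7:1@98 #1:7@101 #6:2@104 #5:6@105]
After op 9 [order #8] limit_buy(price=97, qty=9): fills=none; bids=[#4:2@97 #8:9@97 #3:8@96] asks=[#7:1@98 #1:7@101 #6:2@104 #5:6@105]
After op 10 [order #100] limit_sell(price=100, qty=5): fills=none; bids=[#4:2@97 #8:9@97 #3:8@96] asks=[#7:1@98 #100:5@100 #1:7@101 #6:2@104 #5:6@105]
After op 11 [order #101] limit_buy(price=105, qty=5): fills=#101x#7:1@98 #101x#100:4@100; bids=[#4:2@97 #8:9@97 #3:8@96] asks=[#100:1@100 #1:7@101 #6:2@104 #5:6@105]

Answer: 4@100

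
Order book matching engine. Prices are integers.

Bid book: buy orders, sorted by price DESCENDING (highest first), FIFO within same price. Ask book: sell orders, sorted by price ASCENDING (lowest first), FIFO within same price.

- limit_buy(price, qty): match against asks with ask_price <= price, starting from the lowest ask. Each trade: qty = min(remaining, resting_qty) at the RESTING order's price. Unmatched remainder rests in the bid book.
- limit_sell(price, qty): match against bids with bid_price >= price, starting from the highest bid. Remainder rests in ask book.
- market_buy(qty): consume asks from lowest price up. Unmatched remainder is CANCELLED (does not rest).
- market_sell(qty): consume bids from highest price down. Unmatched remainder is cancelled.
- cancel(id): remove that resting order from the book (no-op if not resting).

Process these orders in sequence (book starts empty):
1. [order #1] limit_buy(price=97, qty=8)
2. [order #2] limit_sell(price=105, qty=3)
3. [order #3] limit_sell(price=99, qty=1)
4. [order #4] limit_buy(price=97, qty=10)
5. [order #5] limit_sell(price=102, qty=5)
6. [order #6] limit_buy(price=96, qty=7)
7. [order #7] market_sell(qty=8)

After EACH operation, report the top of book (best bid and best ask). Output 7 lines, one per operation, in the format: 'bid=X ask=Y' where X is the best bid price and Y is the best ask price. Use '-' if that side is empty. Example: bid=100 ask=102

Answer: bid=97 ask=-
bid=97 ask=105
bid=97 ask=99
bid=97 ask=99
bid=97 ask=99
bid=97 ask=99
bid=97 ask=99

Derivation:
After op 1 [order #1] limit_buy(price=97, qty=8): fills=none; bids=[#1:8@97] asks=[-]
After op 2 [order #2] limit_sell(price=105, qty=3): fills=none; bids=[#1:8@97] asks=[#2:3@105]
After op 3 [order #3] limit_sell(price=99, qty=1): fills=none; bids=[#1:8@97] asks=[#3:1@99 #2:3@105]
After op 4 [order #4] limit_buy(price=97, qty=10): fills=none; bids=[#1:8@97 #4:10@97] asks=[#3:1@99 #2:3@105]
After op 5 [order #5] limit_sell(price=102, qty=5): fills=none; bids=[#1:8@97 #4:10@97] asks=[#3:1@99 #5:5@102 #2:3@105]
After op 6 [order #6] limit_buy(price=96, qty=7): fills=none; bids=[#1:8@97 #4:10@97 #6:7@96] asks=[#3:1@99 #5:5@102 #2:3@105]
After op 7 [order #7] market_sell(qty=8): fills=#1x#7:8@97; bids=[#4:10@97 #6:7@96] asks=[#3:1@99 #5:5@102 #2:3@105]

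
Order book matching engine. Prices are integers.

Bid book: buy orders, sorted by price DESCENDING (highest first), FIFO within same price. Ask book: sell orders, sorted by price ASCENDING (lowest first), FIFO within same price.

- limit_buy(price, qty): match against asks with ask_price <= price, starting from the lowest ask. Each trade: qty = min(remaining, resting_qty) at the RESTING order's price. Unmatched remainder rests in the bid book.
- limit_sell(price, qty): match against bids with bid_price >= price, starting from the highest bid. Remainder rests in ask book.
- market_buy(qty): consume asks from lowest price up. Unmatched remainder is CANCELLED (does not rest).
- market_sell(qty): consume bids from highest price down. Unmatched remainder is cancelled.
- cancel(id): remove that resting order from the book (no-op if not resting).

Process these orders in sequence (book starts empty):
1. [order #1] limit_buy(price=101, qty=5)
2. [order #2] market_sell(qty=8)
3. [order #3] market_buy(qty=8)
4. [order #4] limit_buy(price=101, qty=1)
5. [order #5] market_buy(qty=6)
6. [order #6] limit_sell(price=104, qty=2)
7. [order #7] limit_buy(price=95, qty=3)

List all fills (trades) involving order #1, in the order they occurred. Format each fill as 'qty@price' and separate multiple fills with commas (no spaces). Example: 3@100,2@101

After op 1 [order #1] limit_buy(price=101, qty=5): fills=none; bids=[#1:5@101] asks=[-]
After op 2 [order #2] market_sell(qty=8): fills=#1x#2:5@101; bids=[-] asks=[-]
After op 3 [order #3] market_buy(qty=8): fills=none; bids=[-] asks=[-]
After op 4 [order #4] limit_buy(price=101, qty=1): fills=none; bids=[#4:1@101] asks=[-]
After op 5 [order #5] market_buy(qty=6): fills=none; bids=[#4:1@101] asks=[-]
After op 6 [order #6] limit_sell(price=104, qty=2): fills=none; bids=[#4:1@101] asks=[#6:2@104]
After op 7 [order #7] limit_buy(price=95, qty=3): fills=none; bids=[#4:1@101 #7:3@95] asks=[#6:2@104]

Answer: 5@101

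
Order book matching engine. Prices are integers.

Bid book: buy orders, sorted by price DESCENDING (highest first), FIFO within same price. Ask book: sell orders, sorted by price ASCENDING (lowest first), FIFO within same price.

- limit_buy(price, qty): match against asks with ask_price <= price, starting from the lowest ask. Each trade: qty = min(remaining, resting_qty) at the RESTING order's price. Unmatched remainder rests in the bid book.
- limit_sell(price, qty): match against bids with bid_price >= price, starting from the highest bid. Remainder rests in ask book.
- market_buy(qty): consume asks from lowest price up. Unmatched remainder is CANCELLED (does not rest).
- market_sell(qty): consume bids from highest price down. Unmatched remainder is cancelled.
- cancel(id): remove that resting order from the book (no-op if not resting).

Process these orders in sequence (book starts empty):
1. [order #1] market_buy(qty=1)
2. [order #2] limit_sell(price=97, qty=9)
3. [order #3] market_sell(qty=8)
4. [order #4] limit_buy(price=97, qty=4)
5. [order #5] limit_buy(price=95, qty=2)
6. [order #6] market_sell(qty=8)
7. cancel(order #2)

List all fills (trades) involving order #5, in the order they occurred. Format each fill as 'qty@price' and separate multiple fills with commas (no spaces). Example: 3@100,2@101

After op 1 [order #1] market_buy(qty=1): fills=none; bids=[-] asks=[-]
After op 2 [order #2] limit_sell(price=97, qty=9): fills=none; bids=[-] asks=[#2:9@97]
After op 3 [order #3] market_sell(qty=8): fills=none; bids=[-] asks=[#2:9@97]
After op 4 [order #4] limit_buy(price=97, qty=4): fills=#4x#2:4@97; bids=[-] asks=[#2:5@97]
After op 5 [order #5] limit_buy(price=95, qty=2): fills=none; bids=[#5:2@95] asks=[#2:5@97]
After op 6 [order #6] market_sell(qty=8): fills=#5x#6:2@95; bids=[-] asks=[#2:5@97]
After op 7 cancel(order #2): fills=none; bids=[-] asks=[-]

Answer: 2@95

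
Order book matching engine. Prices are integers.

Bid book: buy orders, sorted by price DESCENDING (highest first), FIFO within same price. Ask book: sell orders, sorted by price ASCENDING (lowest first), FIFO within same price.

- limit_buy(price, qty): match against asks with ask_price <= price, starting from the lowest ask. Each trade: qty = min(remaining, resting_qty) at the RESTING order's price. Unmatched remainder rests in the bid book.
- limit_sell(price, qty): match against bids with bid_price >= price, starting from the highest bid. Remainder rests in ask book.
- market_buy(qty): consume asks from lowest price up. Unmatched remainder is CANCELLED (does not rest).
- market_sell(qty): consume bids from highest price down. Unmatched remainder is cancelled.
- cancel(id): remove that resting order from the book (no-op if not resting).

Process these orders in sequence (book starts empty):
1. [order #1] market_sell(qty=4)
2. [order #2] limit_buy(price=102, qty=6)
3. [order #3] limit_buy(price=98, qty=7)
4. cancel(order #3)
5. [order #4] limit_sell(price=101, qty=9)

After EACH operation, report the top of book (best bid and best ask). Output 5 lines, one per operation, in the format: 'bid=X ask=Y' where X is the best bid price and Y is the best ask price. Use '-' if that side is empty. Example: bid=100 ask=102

Answer: bid=- ask=-
bid=102 ask=-
bid=102 ask=-
bid=102 ask=-
bid=- ask=101

Derivation:
After op 1 [order #1] market_sell(qty=4): fills=none; bids=[-] asks=[-]
After op 2 [order #2] limit_buy(price=102, qty=6): fills=none; bids=[#2:6@102] asks=[-]
After op 3 [order #3] limit_buy(price=98, qty=7): fills=none; bids=[#2:6@102 #3:7@98] asks=[-]
After op 4 cancel(order #3): fills=none; bids=[#2:6@102] asks=[-]
After op 5 [order #4] limit_sell(price=101, qty=9): fills=#2x#4:6@102; bids=[-] asks=[#4:3@101]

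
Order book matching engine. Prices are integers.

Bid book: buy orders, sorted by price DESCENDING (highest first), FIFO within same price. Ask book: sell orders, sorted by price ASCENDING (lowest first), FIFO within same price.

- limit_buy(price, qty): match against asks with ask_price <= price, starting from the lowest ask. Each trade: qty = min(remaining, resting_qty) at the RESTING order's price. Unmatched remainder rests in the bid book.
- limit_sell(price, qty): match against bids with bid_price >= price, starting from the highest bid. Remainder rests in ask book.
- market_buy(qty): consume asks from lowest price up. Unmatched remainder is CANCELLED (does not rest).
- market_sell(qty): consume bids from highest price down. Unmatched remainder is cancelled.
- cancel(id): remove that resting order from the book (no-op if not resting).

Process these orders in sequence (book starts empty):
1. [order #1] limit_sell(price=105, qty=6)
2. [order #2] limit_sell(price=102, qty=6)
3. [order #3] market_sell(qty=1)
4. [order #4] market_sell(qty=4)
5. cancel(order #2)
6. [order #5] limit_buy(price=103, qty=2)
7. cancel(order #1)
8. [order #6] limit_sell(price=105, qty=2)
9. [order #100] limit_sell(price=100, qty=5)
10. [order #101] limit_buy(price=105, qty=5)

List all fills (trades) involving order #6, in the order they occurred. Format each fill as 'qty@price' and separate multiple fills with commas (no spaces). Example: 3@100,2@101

After op 1 [order #1] limit_sell(price=105, qty=6): fills=none; bids=[-] asks=[#1:6@105]
After op 2 [order #2] limit_sell(price=102, qty=6): fills=none; bids=[-] asks=[#2:6@102 #1:6@105]
After op 3 [order #3] market_sell(qty=1): fills=none; bids=[-] asks=[#2:6@102 #1:6@105]
After op 4 [order #4] market_sell(qty=4): fills=none; bids=[-] asks=[#2:6@102 #1:6@105]
After op 5 cancel(order #2): fills=none; bids=[-] asks=[#1:6@105]
After op 6 [order #5] limit_buy(price=103, qty=2): fills=none; bids=[#5:2@103] asks=[#1:6@105]
After op 7 cancel(order #1): fills=none; bids=[#5:2@103] asks=[-]
After op 8 [order #6] limit_sell(price=105, qty=2): fills=none; bids=[#5:2@103] asks=[#6:2@105]
After op 9 [order #100] limit_sell(price=100, qty=5): fills=#5x#100:2@103; bids=[-] asks=[#100:3@100 #6:2@105]
After op 10 [order #101] limit_buy(price=105, qty=5): fills=#101x#100:3@100 #101x#6:2@105; bids=[-] asks=[-]

Answer: 2@105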